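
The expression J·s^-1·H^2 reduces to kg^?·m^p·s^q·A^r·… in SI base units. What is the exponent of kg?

J = kg·m²·s⁻².
H = kg·m²·s⁻²·A⁻².
So H² = kg²·m⁴·s⁻⁴·A⁻⁴.
Combining: J·s⁻¹·H² = (kg·m²·s⁻²) · s⁻¹ · (kg²·m⁴·s⁻⁴·A⁻⁴) = kg³·m⁶·s⁻⁷·A⁻⁴.
The exponent of kg is 3.

3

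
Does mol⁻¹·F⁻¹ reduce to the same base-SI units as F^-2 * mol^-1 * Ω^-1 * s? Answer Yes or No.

Left side:
  F = C/V (capacitance = charge per voltage),
      = A·s/(kg·m²·s⁻³·A⁻¹) (substituting C and V),
      = kg⁻¹·m⁻²·s⁴·A².
  So F⁻¹ = kg·m²·s⁻⁴·A⁻².
  Combining: mol⁻¹·F⁻¹ = mol⁻¹ · (kg·m²·s⁻⁴·A⁻²) = kg·m²·s⁻⁴·A⁻²·mol⁻¹.
Right side:
  F = C/V (capacitance = charge per voltage),
      = A·s/(kg·m²·s⁻³·A⁻¹) (substituting C and V),
      = kg⁻¹·m⁻²·s⁴·A².
  So F⁻² = kg²·m⁴·s⁻⁸·A⁻⁴.
  Ω = V/A (resistance = voltage per current),
      = kg·m²·s⁻³·A⁻².
  So Ω⁻¹ = kg⁻¹·m⁻²·s³·A².
  Combining: F⁻²·mol⁻¹·Ω⁻¹·s = (kg²·m⁴·s⁻⁸·A⁻⁴) · mol⁻¹ · (kg⁻¹·m⁻²·s³·A²) · s = kg·m²·s⁻⁴·A⁻²·mol⁻¹.
Both reduce to kg·m²·s⁻⁴·A⁻²·mol⁻¹.

Yes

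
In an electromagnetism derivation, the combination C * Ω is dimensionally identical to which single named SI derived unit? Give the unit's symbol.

C = A·s = s·A (charge = current × time).
Ω = V/A (resistance = voltage per current),
    = kg·m²·s⁻³·A⁻².
Combining: C·Ω = (s·A) · (kg·m²·s⁻³·A⁻²) = kg·m²·s⁻²·A⁻¹.
kg·m²·s⁻²·A⁻¹ is the base-SI form of the weber.

Wb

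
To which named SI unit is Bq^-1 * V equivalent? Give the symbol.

Bq = 1/s = s⁻¹ (activity is decays per second).
So Bq⁻¹ = s.
V = W/A (potential = power per current),
    = kg·m²·s⁻³·A⁻¹.
Combining: Bq⁻¹·V = s · (kg·m²·s⁻³·A⁻¹) = kg·m²·s⁻²·A⁻¹.
kg·m²·s⁻²·A⁻¹ is the base-SI form of the weber.

Wb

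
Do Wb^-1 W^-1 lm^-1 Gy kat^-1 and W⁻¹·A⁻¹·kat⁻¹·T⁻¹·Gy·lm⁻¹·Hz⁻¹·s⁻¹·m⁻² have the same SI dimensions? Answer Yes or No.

No

Left side:
  Wb = V·s (flux: a volt is a weber per second),
      = kg·m²·s⁻²·A⁻¹.
  So Wb⁻¹ = kg⁻¹·m⁻²·s²·A.
  W = J/s (power = energy per time),
      = kg·m²·s⁻³.
  So W⁻¹ = kg⁻¹·m⁻²·s³.
  lm = cd·sr = cd (luminous flux; sr is dimensionless).
  So lm⁻¹ = cd⁻¹.
  Gy = J/kg (absorbed dose = energy per mass),
      = m²·s⁻².
  kat = mol/s = s⁻¹·mol (catalytic activity).
  So kat⁻¹ = s·mol⁻¹.
  Combining: Wb⁻¹·W⁻¹·lm⁻¹·Gy·kat⁻¹ = (kg⁻¹·m⁻²·s²·A) · (kg⁻¹·m⁻²·s³) · cd⁻¹ · (m²·s⁻²) · (s·mol⁻¹) = kg⁻²·m⁻²·s⁴·A·mol⁻¹·cd⁻¹.
Right side:
  W = kg·m²·s⁻³.
  So W⁻¹ = kg⁻¹·m⁻²·s³.
  kat = s⁻¹·mol.
  So kat⁻¹ = s·mol⁻¹.
  T = kg·s⁻²·A⁻¹.
  So T⁻¹ = kg⁻¹·s²·A.
  Gy = m²·s⁻².
  lm = cd.
  So lm⁻¹ = cd⁻¹.
  Hz = s⁻¹.
  So Hz⁻¹ = s.
  Combining: W⁻¹·A⁻¹·kat⁻¹·T⁻¹·Gy·lm⁻¹·Hz⁻¹·s⁻¹·m⁻² = (kg⁻¹·m⁻²·s³) · A⁻¹ · (s·mol⁻¹) · (kg⁻¹·s²·A) · (m²·s⁻²) · cd⁻¹ · s · s⁻¹ · m⁻² = kg⁻²·m⁻²·s⁴·mol⁻¹·cd⁻¹.
Left is kg⁻²·m⁻²·s⁴·A·mol⁻¹·cd⁻¹; right is kg⁻²·m⁻²·s⁴·mol⁻¹·cd⁻¹ — different.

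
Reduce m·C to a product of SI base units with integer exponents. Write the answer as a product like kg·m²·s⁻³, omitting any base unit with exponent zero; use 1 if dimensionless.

m·s·A

C = s·A.
Combining: m·C = m · (s·A) = m·s·A.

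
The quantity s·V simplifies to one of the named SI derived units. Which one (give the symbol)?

Wb

V = W/A (potential = power per current),
    = kg·m²·s⁻³·A⁻¹.
Combining: s·V = s · (kg·m²·s⁻³·A⁻¹) = kg·m²·s⁻²·A⁻¹.
kg·m²·s⁻²·A⁻¹ is the base-SI form of the weber.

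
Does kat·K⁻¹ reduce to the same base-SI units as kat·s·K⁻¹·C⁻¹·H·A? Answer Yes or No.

Left side:
  kat = s⁻¹·mol.
  Combining: kat·K⁻¹ = (s⁻¹·mol) · K⁻¹ = s⁻¹·K⁻¹·mol.
Right side:
  kat = mol/s = s⁻¹·mol (catalytic activity).
  C = A·s = s·A (charge = current × time).
  So C⁻¹ = s⁻¹·A⁻¹.
  H = Wb/A (inductance = flux per current),
      = kg·m²·s⁻²·A⁻².
  Combining: kat·s·K⁻¹·C⁻¹·H·A = (s⁻¹·mol) · s · K⁻¹ · (s⁻¹·A⁻¹) · (kg·m²·s⁻²·A⁻²) · A = kg·m²·s⁻³·A⁻²·K⁻¹·mol.
Left is s⁻¹·K⁻¹·mol; right is kg·m²·s⁻³·A⁻²·K⁻¹·mol — different.

No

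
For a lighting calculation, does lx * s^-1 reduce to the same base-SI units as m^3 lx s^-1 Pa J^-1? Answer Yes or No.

Yes

Left side:
  lx = lm/m² (illuminance = luminous flux per area),
      = m⁻²·cd.
  Combining: lx·s⁻¹ = (m⁻²·cd) · s⁻¹ = m⁻²·s⁻¹·cd.
Right side:
  lx = m⁻²·cd.
  Pa = kg·m⁻¹·s⁻².
  J = kg·m²·s⁻².
  So J⁻¹ = kg⁻¹·m⁻²·s².
  Combining: m³·lx·s⁻¹·Pa·J⁻¹ = m³ · (m⁻²·cd) · s⁻¹ · (kg·m⁻¹·s⁻²) · (kg⁻¹·m⁻²·s²) = m⁻²·s⁻¹·cd.
Both reduce to m⁻²·s⁻¹·cd.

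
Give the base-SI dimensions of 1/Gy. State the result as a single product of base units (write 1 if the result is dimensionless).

m⁻²·s²

Gy = m²·s⁻².
So Gy⁻¹ = m⁻²·s².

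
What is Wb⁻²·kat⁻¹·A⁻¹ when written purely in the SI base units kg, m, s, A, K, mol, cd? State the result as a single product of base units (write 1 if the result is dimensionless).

kg⁻²·m⁻⁴·s⁵·A·mol⁻¹

Wb = kg·m²·s⁻²·A⁻¹.
So Wb⁻² = kg⁻²·m⁻⁴·s⁴·A².
kat = s⁻¹·mol.
So kat⁻¹ = s·mol⁻¹.
Combining: Wb⁻²·kat⁻¹·A⁻¹ = (kg⁻²·m⁻⁴·s⁴·A²) · (s·mol⁻¹) · A⁻¹ = kg⁻²·m⁻⁴·s⁵·A·mol⁻¹.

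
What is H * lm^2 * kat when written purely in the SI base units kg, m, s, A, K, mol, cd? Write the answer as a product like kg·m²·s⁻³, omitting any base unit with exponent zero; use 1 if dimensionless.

kg·m²·s⁻³·A⁻²·mol·cd²

H = kg·m²·s⁻²·A⁻².
lm = cd.
So lm² = cd².
kat = s⁻¹·mol.
Combining: H·lm²·kat = (kg·m²·s⁻²·A⁻²) · cd² · (s⁻¹·mol) = kg·m²·s⁻³·A⁻²·mol·cd².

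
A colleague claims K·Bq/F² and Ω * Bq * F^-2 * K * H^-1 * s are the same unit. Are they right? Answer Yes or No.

Left side:
  Bq = s⁻¹.
  F = kg⁻¹·m⁻²·s⁴·A².
  So F⁻² = kg²·m⁴·s⁻⁸·A⁻⁴.
  Combining: K·Bq·F⁻² = K · s⁻¹ · (kg²·m⁴·s⁻⁸·A⁻⁴) = kg²·m⁴·s⁻⁹·A⁻⁴·K.
Right side:
  Ω = V/A (resistance = voltage per current),
      = kg·m²·s⁻³·A⁻².
  Bq = 1/s = s⁻¹ (activity is decays per second).
  F = C/V (capacitance = charge per voltage),
      = A·s/(kg·m²·s⁻³·A⁻¹) (substituting C and V),
      = kg⁻¹·m⁻²·s⁴·A².
  So F⁻² = kg²·m⁴·s⁻⁸·A⁻⁴.
  H = Wb/A (inductance = flux per current),
      = kg·m²·s⁻²·A⁻².
  So H⁻¹ = kg⁻¹·m⁻²·s²·A².
  Combining: Ω·Bq·F⁻²·K·H⁻¹·s = (kg·m²·s⁻³·A⁻²) · s⁻¹ · (kg²·m⁴·s⁻⁸·A⁻⁴) · K · (kg⁻¹·m⁻²·s²·A²) · s = kg²·m⁴·s⁻⁹·A⁻⁴·K.
Both reduce to kg²·m⁴·s⁻⁹·A⁻⁴·K.

Yes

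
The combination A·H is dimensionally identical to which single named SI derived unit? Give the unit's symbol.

H = Wb/A (inductance = flux per current),
    = kg·m²·s⁻²·A⁻².
Combining: A·H = A · (kg·m²·s⁻²·A⁻²) = kg·m²·s⁻²·A⁻¹.
kg·m²·s⁻²·A⁻¹ is the base-SI form of the weber.

Wb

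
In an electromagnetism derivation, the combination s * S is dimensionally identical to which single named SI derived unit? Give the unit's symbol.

F

S = 1/Ω (conductance is reciprocal resistance),
    = kg⁻¹·m⁻²·s³·A².
Combining: s·S = s · (kg⁻¹·m⁻²·s³·A²) = kg⁻¹·m⁻²·s⁴·A².
kg⁻¹·m⁻²·s⁴·A² is the base-SI form of the farad.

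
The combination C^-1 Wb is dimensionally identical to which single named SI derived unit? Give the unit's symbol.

C = A·s = s·A (charge = current × time).
So C⁻¹ = s⁻¹·A⁻¹.
Wb = V·s (flux: a volt is a weber per second),
    = kg·m²·s⁻²·A⁻¹.
Combining: C⁻¹·Wb = (s⁻¹·A⁻¹) · (kg·m²·s⁻²·A⁻¹) = kg·m²·s⁻³·A⁻².
kg·m²·s⁻³·A⁻² is the base-SI form of the ohm.

Ω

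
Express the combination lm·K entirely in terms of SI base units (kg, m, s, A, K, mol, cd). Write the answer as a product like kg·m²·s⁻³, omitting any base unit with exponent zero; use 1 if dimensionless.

lm = cd.
Combining: lm·K = cd · K = K·cd.

K·cd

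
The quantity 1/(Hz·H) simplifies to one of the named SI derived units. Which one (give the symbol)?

Hz = s⁻¹.
So Hz⁻¹ = s.
H = kg·m²·s⁻²·A⁻².
So H⁻¹ = kg⁻¹·m⁻²·s²·A².
Combining: Hz⁻¹·H⁻¹ = s · (kg⁻¹·m⁻²·s²·A²) = kg⁻¹·m⁻²·s³·A².
kg⁻¹·m⁻²·s³·A² is the base-SI form of the siemens.

S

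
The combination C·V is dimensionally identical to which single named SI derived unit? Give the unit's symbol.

C = A·s = s·A (charge = current × time).
V = W/A (potential = power per current),
    = kg·m²·s⁻³·A⁻¹.
Combining: C·V = (s·A) · (kg·m²·s⁻³·A⁻¹) = kg·m²·s⁻².
kg·m²·s⁻² is the base-SI form of the joule.

J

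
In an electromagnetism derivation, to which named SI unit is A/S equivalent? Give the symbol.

S = kg⁻¹·m⁻²·s³·A².
So S⁻¹ = kg·m²·s⁻³·A⁻².
Combining: A·S⁻¹ = A · (kg·m²·s⁻³·A⁻²) = kg·m²·s⁻³·A⁻¹.
kg·m²·s⁻³·A⁻¹ is the base-SI form of the volt.

V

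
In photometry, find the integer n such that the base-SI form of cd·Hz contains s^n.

Hz = 1/s = s⁻¹ (frequency is cycles per second).
Combining: cd·Hz = cd · s⁻¹ = s⁻¹·cd.
The exponent of s is -1.

-1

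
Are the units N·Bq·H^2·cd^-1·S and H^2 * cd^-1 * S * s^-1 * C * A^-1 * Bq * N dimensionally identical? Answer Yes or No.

Yes

Left side:
  N = kg·m/s² = kg·m·s⁻² (force = mass × acceleration).
  Bq = 1/s = s⁻¹ (activity is decays per second).
  H = Wb/A (inductance = flux per current),
      = kg·m²·s⁻²·A⁻².
  So H² = kg²·m⁴·s⁻⁴·A⁻⁴.
  S = 1/Ω (conductance is reciprocal resistance),
      = kg⁻¹·m⁻²·s³·A².
  Combining: N·Bq·H²·cd⁻¹·S = (kg·m·s⁻²) · s⁻¹ · (kg²·m⁴·s⁻⁴·A⁻⁴) · cd⁻¹ · (kg⁻¹·m⁻²·s³·A²) = kg²·m³·s⁻⁴·A⁻²·cd⁻¹.
Right side:
  H = kg·m²·s⁻²·A⁻².
  So H² = kg²·m⁴·s⁻⁴·A⁻⁴.
  S = kg⁻¹·m⁻²·s³·A².
  C = s·A.
  Bq = s⁻¹.
  N = kg·m·s⁻².
  Combining: H²·cd⁻¹·S·s⁻¹·C·A⁻¹·Bq·N = (kg²·m⁴·s⁻⁴·A⁻⁴) · cd⁻¹ · (kg⁻¹·m⁻²·s³·A²) · s⁻¹ · (s·A) · A⁻¹ · s⁻¹ · (kg·m·s⁻²) = kg²·m³·s⁻⁴·A⁻²·cd⁻¹.
Both reduce to kg²·m³·s⁻⁴·A⁻²·cd⁻¹.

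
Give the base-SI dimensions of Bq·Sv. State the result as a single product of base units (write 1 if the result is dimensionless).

m²·s⁻³

Bq = s⁻¹.
Sv = m²·s⁻².
Combining: Bq·Sv = s⁻¹ · (m²·s⁻²) = m²·s⁻³.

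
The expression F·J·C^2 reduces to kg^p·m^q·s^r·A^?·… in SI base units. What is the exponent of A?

F = C/V (capacitance = charge per voltage),
    = A·s/(kg·m²·s⁻³·A⁻¹) (substituting C and V),
    = kg⁻¹·m⁻²·s⁴·A².
J = N·m (work = force × distance),
    = kg·m²·s⁻².
C = A·s = s·A (charge = current × time).
So C² = s²·A².
Combining: F·J·C² = (kg⁻¹·m⁻²·s⁴·A²) · (kg·m²·s⁻²) · (s²·A²) = s⁴·A⁴.
The exponent of A is 4.

4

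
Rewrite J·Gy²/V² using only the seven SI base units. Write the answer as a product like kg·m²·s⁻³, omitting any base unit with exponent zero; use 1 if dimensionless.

kg⁻¹·m²·A²

V = kg·m²·s⁻³·A⁻¹.
So V⁻² = kg⁻²·m⁻⁴·s⁶·A².
J = kg·m²·s⁻².
Gy = m²·s⁻².
So Gy² = m⁴·s⁻⁴.
Combining: V⁻²·J·Gy² = (kg⁻²·m⁻⁴·s⁶·A²) · (kg·m²·s⁻²) · (m⁴·s⁻⁴) = kg⁻¹·m²·A².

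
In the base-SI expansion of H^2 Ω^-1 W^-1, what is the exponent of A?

H = kg·m²·s⁻²·A⁻².
So H² = kg²·m⁴·s⁻⁴·A⁻⁴.
Ω = kg·m²·s⁻³·A⁻².
So Ω⁻¹ = kg⁻¹·m⁻²·s³·A².
W = kg·m²·s⁻³.
So W⁻¹ = kg⁻¹·m⁻²·s³.
Combining: H²·Ω⁻¹·W⁻¹ = (kg²·m⁴·s⁻⁴·A⁻⁴) · (kg⁻¹·m⁻²·s³·A²) · (kg⁻¹·m⁻²·s³) = s²·A⁻².
The exponent of A is -2.

-2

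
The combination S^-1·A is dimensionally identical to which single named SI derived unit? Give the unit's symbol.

S = 1/Ω (conductance is reciprocal resistance),
    = kg⁻¹·m⁻²·s³·A².
So S⁻¹ = kg·m²·s⁻³·A⁻².
Combining: S⁻¹·A = (kg·m²·s⁻³·A⁻²) · A = kg·m²·s⁻³·A⁻¹.
kg·m²·s⁻³·A⁻¹ is the base-SI form of the volt.

V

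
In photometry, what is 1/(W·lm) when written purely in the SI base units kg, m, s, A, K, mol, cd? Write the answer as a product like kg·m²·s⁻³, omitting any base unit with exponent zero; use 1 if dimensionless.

kg⁻¹·m⁻²·s³·cd⁻¹

W = kg·m²·s⁻³.
So W⁻¹ = kg⁻¹·m⁻²·s³.
lm = cd.
So lm⁻¹ = cd⁻¹.
Combining: W⁻¹·lm⁻¹ = (kg⁻¹·m⁻²·s³) · cd⁻¹ = kg⁻¹·m⁻²·s³·cd⁻¹.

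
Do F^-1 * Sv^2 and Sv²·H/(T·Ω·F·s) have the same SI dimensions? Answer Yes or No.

Left side:
  F = C/V (capacitance = charge per voltage),
      = A·s/(kg·m²·s⁻³·A⁻¹) (substituting C and V),
      = kg⁻¹·m⁻²·s⁴·A².
  So F⁻¹ = kg·m²·s⁻⁴·A⁻².
  Sv = J/kg (equivalent dose = energy per mass),
      = m²·s⁻².
  So Sv² = m⁴·s⁻⁴.
  Combining: F⁻¹·Sv² = (kg·m²·s⁻⁴·A⁻²) · (m⁴·s⁻⁴) = kg·m⁶·s⁻⁸·A⁻².
Right side:
  T = kg·s⁻²·A⁻¹.
  So T⁻¹ = kg⁻¹·s²·A.
  Ω = kg·m²·s⁻³·A⁻².
  So Ω⁻¹ = kg⁻¹·m⁻²·s³·A².
  F = kg⁻¹·m⁻²·s⁴·A².
  So F⁻¹ = kg·m²·s⁻⁴·A⁻².
  Sv = m²·s⁻².
  So Sv² = m⁴·s⁻⁴.
  H = kg·m²·s⁻²·A⁻².
  Combining: T⁻¹·Ω⁻¹·F⁻¹·Sv²·s⁻¹·H = (kg⁻¹·s²·A) · (kg⁻¹·m⁻²·s³·A²) · (kg·m²·s⁻⁴·A⁻²) · (m⁴·s⁻⁴) · s⁻¹ · (kg·m²·s⁻²·A⁻²) = m⁶·s⁻⁶·A⁻¹.
Left is kg·m⁶·s⁻⁸·A⁻²; right is m⁶·s⁻⁶·A⁻¹ — different.

No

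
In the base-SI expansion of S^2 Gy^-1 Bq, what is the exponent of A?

4

S = 1/Ω (conductance is reciprocal resistance),
    = kg⁻¹·m⁻²·s³·A².
So S² = kg⁻²·m⁻⁴·s⁶·A⁴.
Gy = J/kg (absorbed dose = energy per mass),
    = m²·s⁻².
So Gy⁻¹ = m⁻²·s².
Bq = 1/s = s⁻¹ (activity is decays per second).
Combining: S²·Gy⁻¹·Bq = (kg⁻²·m⁻⁴·s⁶·A⁴) · (m⁻²·s²) · s⁻¹ = kg⁻²·m⁻⁶·s⁷·A⁴.
The exponent of A is 4.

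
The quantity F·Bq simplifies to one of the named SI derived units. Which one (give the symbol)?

F = kg⁻¹·m⁻²·s⁴·A².
Bq = s⁻¹.
Combining: F·Bq = (kg⁻¹·m⁻²·s⁴·A²) · s⁻¹ = kg⁻¹·m⁻²·s³·A².
kg⁻¹·m⁻²·s³·A² is the base-SI form of the siemens.

S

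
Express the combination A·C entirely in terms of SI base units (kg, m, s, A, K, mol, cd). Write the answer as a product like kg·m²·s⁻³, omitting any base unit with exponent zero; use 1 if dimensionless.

C = A·s = s·A (charge = current × time).
Combining: A·C = A · (s·A) = s·A².

s·A²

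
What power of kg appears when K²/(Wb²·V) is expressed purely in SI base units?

Wb = kg·m²·s⁻²·A⁻¹.
So Wb⁻² = kg⁻²·m⁻⁴·s⁴·A².
V = kg·m²·s⁻³·A⁻¹.
So V⁻¹ = kg⁻¹·m⁻²·s³·A.
Combining: K²·Wb⁻²·V⁻¹ = K² · (kg⁻²·m⁻⁴·s⁴·A²) · (kg⁻¹·m⁻²·s³·A) = kg⁻³·m⁻⁶·s⁷·A³·K².
The exponent of kg is -3.

-3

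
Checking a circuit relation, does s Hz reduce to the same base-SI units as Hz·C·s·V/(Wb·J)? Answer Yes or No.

No

Left side:
  Hz = s⁻¹.
  Combining: s·Hz = s · s⁻¹ = 1.
Right side:
  Hz = s⁻¹.
  Wb = kg·m²·s⁻²·A⁻¹.
  So Wb⁻¹ = kg⁻¹·m⁻²·s²·A.
  C = s·A.
  J = kg·m²·s⁻².
  So J⁻¹ = kg⁻¹·m⁻²·s².
  V = kg·m²·s⁻³·A⁻¹.
  Combining: Hz·Wb⁻¹·C·J⁻¹·s·V = s⁻¹ · (kg⁻¹·m⁻²·s²·A) · (s·A) · (kg⁻¹·m⁻²·s²) · s · (kg·m²·s⁻³·A⁻¹) = kg⁻¹·m⁻²·s²·A.
Left is 1; right is kg⁻¹·m⁻²·s²·A — different.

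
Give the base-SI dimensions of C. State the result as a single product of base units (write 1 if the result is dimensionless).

C = A·s = s·A (charge = current × time).

s·A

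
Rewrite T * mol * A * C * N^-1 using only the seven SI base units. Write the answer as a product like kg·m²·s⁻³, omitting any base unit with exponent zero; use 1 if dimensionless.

m⁻¹·s·A·mol

T = kg·s⁻²·A⁻¹.
C = s·A.
N = kg·m·s⁻².
So N⁻¹ = kg⁻¹·m⁻¹·s².
Combining: T·mol·A·C·N⁻¹ = (kg·s⁻²·A⁻¹) · mol · A · (s·A) · (kg⁻¹·m⁻¹·s²) = m⁻¹·s·A·mol.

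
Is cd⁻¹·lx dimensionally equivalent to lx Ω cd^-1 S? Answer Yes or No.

Yes

Left side:
  lx = lm/m² (illuminance = luminous flux per area),
      = m⁻²·cd.
  Combining: cd⁻¹·lx = cd⁻¹ · (m⁻²·cd) = m⁻².
Right side:
  lx = lm/m² (illuminance = luminous flux per area),
      = m⁻²·cd.
  Ω = V/A (resistance = voltage per current),
      = kg·m²·s⁻³·A⁻².
  S = 1/Ω (conductance is reciprocal resistance),
      = kg⁻¹·m⁻²·s³·A².
  Combining: lx·Ω·cd⁻¹·S = (m⁻²·cd) · (kg·m²·s⁻³·A⁻²) · cd⁻¹ · (kg⁻¹·m⁻²·s³·A²) = m⁻².
Both reduce to m⁻².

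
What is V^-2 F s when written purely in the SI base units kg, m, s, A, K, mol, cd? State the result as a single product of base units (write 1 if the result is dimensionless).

kg⁻³·m⁻⁶·s¹¹·A⁴

V = kg·m²·s⁻³·A⁻¹.
So V⁻² = kg⁻²·m⁻⁴·s⁶·A².
F = kg⁻¹·m⁻²·s⁴·A².
Combining: V⁻²·F·s = (kg⁻²·m⁻⁴·s⁶·A²) · (kg⁻¹·m⁻²·s⁴·A²) · s = kg⁻³·m⁻⁶·s¹¹·A⁴.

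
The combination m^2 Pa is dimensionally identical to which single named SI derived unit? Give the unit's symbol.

N

Pa = kg·m⁻¹·s⁻².
Combining: m²·Pa = m² · (kg·m⁻¹·s⁻²) = kg·m·s⁻².
kg·m·s⁻² is the base-SI form of the newton.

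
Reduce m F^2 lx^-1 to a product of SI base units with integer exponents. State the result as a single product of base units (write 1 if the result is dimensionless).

F = kg⁻¹·m⁻²·s⁴·A².
So F² = kg⁻²·m⁻⁴·s⁸·A⁴.
lx = m⁻²·cd.
So lx⁻¹ = m²·cd⁻¹.
Combining: m·F²·lx⁻¹ = m · (kg⁻²·m⁻⁴·s⁸·A⁴) · (m²·cd⁻¹) = kg⁻²·m⁻¹·s⁸·A⁴·cd⁻¹.

kg⁻²·m⁻¹·s⁸·A⁴·cd⁻¹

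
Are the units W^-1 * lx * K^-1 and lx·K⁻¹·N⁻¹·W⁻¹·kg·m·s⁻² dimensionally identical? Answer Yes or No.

Left side:
  W = J/s (power = energy per time),
      = kg·m²·s⁻³.
  So W⁻¹ = kg⁻¹·m⁻²·s³.
  lx = lm/m² (illuminance = luminous flux per area),
      = m⁻²·cd.
  Combining: W⁻¹·lx·K⁻¹ = (kg⁻¹·m⁻²·s³) · (m⁻²·cd) · K⁻¹ = kg⁻¹·m⁻⁴·s³·K⁻¹·cd.
Right side:
  lx = m⁻²·cd.
  N = kg·m·s⁻².
  So N⁻¹ = kg⁻¹·m⁻¹·s².
  W = kg·m²·s⁻³.
  So W⁻¹ = kg⁻¹·m⁻²·s³.
  Combining: lx·K⁻¹·N⁻¹·W⁻¹·kg·m·s⁻² = (m⁻²·cd) · K⁻¹ · (kg⁻¹·m⁻¹·s²) · (kg⁻¹·m⁻²·s³) · kg · m · s⁻² = kg⁻¹·m⁻⁴·s³·K⁻¹·cd.
Both reduce to kg⁻¹·m⁻⁴·s³·K⁻¹·cd.

Yes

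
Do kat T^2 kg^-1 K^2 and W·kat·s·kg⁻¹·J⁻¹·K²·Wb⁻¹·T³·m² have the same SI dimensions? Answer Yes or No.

Left side:
  kat = s⁻¹·mol.
  T = kg·s⁻²·A⁻¹.
  So T² = kg²·s⁻⁴·A⁻².
  Combining: kat·T²·kg⁻¹·K² = (s⁻¹·mol) · (kg²·s⁻⁴·A⁻²) · kg⁻¹ · K² = kg·s⁻⁵·A⁻²·K²·mol.
Right side:
  W = J/s (power = energy per time),
      = kg·m²·s⁻³.
  kat = mol/s = s⁻¹·mol (catalytic activity).
  J = N·m (work = force × distance),
      = kg·m²·s⁻².
  So J⁻¹ = kg⁻¹·m⁻²·s².
  Wb = V·s (flux: a volt is a weber per second),
      = kg·m²·s⁻²·A⁻¹.
  So Wb⁻¹ = kg⁻¹·m⁻²·s²·A.
  T = Wb/m² (flux density = flux per area),
      = kg·s⁻²·A⁻¹.
  So T³ = kg³·s⁻⁶·A⁻³.
  Combining: W·kat·s·kg⁻¹·J⁻¹·K²·Wb⁻¹·T³·m² = (kg·m²·s⁻³) · (s⁻¹·mol) · s · kg⁻¹ · (kg⁻¹·m⁻²·s²) · K² · (kg⁻¹·m⁻²·s²·A) · (kg³·s⁻⁶·A⁻³) · m² = kg·s⁻⁵·A⁻²·K²·mol.
Both reduce to kg·s⁻⁵·A⁻²·K²·mol.

Yes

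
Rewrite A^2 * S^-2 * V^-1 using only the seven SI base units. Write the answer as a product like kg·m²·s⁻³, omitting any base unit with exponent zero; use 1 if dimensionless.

kg·m²·s⁻³·A⁻¹

S = 1/Ω (conductance is reciprocal resistance),
    = kg⁻¹·m⁻²·s³·A².
So S⁻² = kg²·m⁴·s⁻⁶·A⁻⁴.
V = W/A (potential = power per current),
    = kg·m²·s⁻³·A⁻¹.
So V⁻¹ = kg⁻¹·m⁻²·s³·A.
Combining: A²·S⁻²·V⁻¹ = A² · (kg²·m⁴·s⁻⁶·A⁻⁴) · (kg⁻¹·m⁻²·s³·A) = kg·m²·s⁻³·A⁻¹.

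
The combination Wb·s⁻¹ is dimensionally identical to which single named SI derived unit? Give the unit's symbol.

V

Wb = V·s (flux: a volt is a weber per second),
    = kg·m²·s⁻²·A⁻¹.
Combining: Wb·s⁻¹ = (kg·m²·s⁻²·A⁻¹) · s⁻¹ = kg·m²·s⁻³·A⁻¹.
kg·m²·s⁻³·A⁻¹ is the base-SI form of the volt.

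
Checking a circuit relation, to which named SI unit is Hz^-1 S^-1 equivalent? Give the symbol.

H

Hz = 1/s = s⁻¹ (frequency is cycles per second).
So Hz⁻¹ = s.
S = 1/Ω (conductance is reciprocal resistance),
    = kg⁻¹·m⁻²·s³·A².
So S⁻¹ = kg·m²·s⁻³·A⁻².
Combining: Hz⁻¹·S⁻¹ = s · (kg·m²·s⁻³·A⁻²) = kg·m²·s⁻²·A⁻².
kg·m²·s⁻²·A⁻² is the base-SI form of the henry.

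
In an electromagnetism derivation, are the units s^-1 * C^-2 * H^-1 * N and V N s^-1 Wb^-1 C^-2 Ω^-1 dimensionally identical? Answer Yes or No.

Yes

Left side:
  C = A·s = s·A (charge = current × time).
  So C⁻² = s⁻²·A⁻².
  H = Wb/A (inductance = flux per current),
      = kg·m²·s⁻²·A⁻².
  So H⁻¹ = kg⁻¹·m⁻²·s²·A².
  N = kg·m/s² = kg·m·s⁻² (force = mass × acceleration).
  Combining: s⁻¹·C⁻²·H⁻¹·N = s⁻¹ · (s⁻²·A⁻²) · (kg⁻¹·m⁻²·s²·A²) · (kg·m·s⁻²) = m⁻¹·s⁻³.
Right side:
  V = W/A (potential = power per current),
      = kg·m²·s⁻³·A⁻¹.
  N = kg·m/s² = kg·m·s⁻² (force = mass × acceleration).
  Wb = V·s (flux: a volt is a weber per second),
      = kg·m²·s⁻²·A⁻¹.
  So Wb⁻¹ = kg⁻¹·m⁻²·s²·A.
  C = A·s = s·A (charge = current × time).
  So C⁻² = s⁻²·A⁻².
  Ω = V/A (resistance = voltage per current),
      = kg·m²·s⁻³·A⁻².
  So Ω⁻¹ = kg⁻¹·m⁻²·s³·A².
  Combining: V·N·s⁻¹·Wb⁻¹·C⁻²·Ω⁻¹ = (kg·m²·s⁻³·A⁻¹) · (kg·m·s⁻²) · s⁻¹ · (kg⁻¹·m⁻²·s²·A) · (s⁻²·A⁻²) · (kg⁻¹·m⁻²·s³·A²) = m⁻¹·s⁻³.
Both reduce to m⁻¹·s⁻³.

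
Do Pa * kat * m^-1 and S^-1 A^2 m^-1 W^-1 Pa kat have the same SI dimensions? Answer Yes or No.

Yes

Left side:
  Pa = kg·m⁻¹·s⁻².
  kat = s⁻¹·mol.
  Combining: Pa·kat·m⁻¹ = (kg·m⁻¹·s⁻²) · (s⁻¹·mol) · m⁻¹ = kg·m⁻²·s⁻³·mol.
Right side:
  S = kg⁻¹·m⁻²·s³·A².
  So S⁻¹ = kg·m²·s⁻³·A⁻².
  W = kg·m²·s⁻³.
  So W⁻¹ = kg⁻¹·m⁻²·s³.
  Pa = kg·m⁻¹·s⁻².
  kat = s⁻¹·mol.
  Combining: S⁻¹·A²·m⁻¹·W⁻¹·Pa·kat = (kg·m²·s⁻³·A⁻²) · A² · m⁻¹ · (kg⁻¹·m⁻²·s³) · (kg·m⁻¹·s⁻²) · (s⁻¹·mol) = kg·m⁻²·s⁻³·mol.
Both reduce to kg·m⁻²·s⁻³·mol.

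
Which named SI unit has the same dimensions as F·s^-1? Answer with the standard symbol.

F = kg⁻¹·m⁻²·s⁴·A².
Combining: F·s⁻¹ = (kg⁻¹·m⁻²·s⁴·A²) · s⁻¹ = kg⁻¹·m⁻²·s³·A².
kg⁻¹·m⁻²·s³·A² is the base-SI form of the siemens.

S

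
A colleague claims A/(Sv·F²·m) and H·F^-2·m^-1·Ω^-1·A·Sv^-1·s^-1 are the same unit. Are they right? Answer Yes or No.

Left side:
  Sv = m²·s⁻².
  So Sv⁻¹ = m⁻²·s².
  F = kg⁻¹·m⁻²·s⁴·A².
  So F⁻² = kg²·m⁴·s⁻⁸·A⁻⁴.
  Combining: Sv⁻¹·F⁻²·m⁻¹·A = (m⁻²·s²) · (kg²·m⁴·s⁻⁸·A⁻⁴) · m⁻¹ · A = kg²·m·s⁻⁶·A⁻³.
Right side:
  H = Wb/A (inductance = flux per current),
      = kg·m²·s⁻²·A⁻².
  F = C/V (capacitance = charge per voltage),
      = A·s/(kg·m²·s⁻³·A⁻¹) (substituting C and V),
      = kg⁻¹·m⁻²·s⁴·A².
  So F⁻² = kg²·m⁴·s⁻⁸·A⁻⁴.
  Ω = V/A (resistance = voltage per current),
      = kg·m²·s⁻³·A⁻².
  So Ω⁻¹ = kg⁻¹·m⁻²·s³·A².
  Sv = J/kg (equivalent dose = energy per mass),
      = m²·s⁻².
  So Sv⁻¹ = m⁻²·s².
  Combining: H·F⁻²·m⁻¹·Ω⁻¹·A·Sv⁻¹·s⁻¹ = (kg·m²·s⁻²·A⁻²) · (kg²·m⁴·s⁻⁸·A⁻⁴) · m⁻¹ · (kg⁻¹·m⁻²·s³·A²) · A · (m⁻²·s²) · s⁻¹ = kg²·m·s⁻⁶·A⁻³.
Both reduce to kg²·m·s⁻⁶·A⁻³.

Yes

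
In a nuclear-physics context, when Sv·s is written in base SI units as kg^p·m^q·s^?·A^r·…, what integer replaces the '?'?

Sv = m²·s⁻².
Combining: Sv·s = (m²·s⁻²) · s = m²·s⁻¹.
The exponent of s is -1.

-1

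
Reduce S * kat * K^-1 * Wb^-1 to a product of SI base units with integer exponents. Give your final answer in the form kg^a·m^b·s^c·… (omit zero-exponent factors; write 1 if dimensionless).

S = kg⁻¹·m⁻²·s³·A².
kat = s⁻¹·mol.
Wb = kg·m²·s⁻²·A⁻¹.
So Wb⁻¹ = kg⁻¹·m⁻²·s²·A.
Combining: S·kat·K⁻¹·Wb⁻¹ = (kg⁻¹·m⁻²·s³·A²) · (s⁻¹·mol) · K⁻¹ · (kg⁻¹·m⁻²·s²·A) = kg⁻²·m⁻⁴·s⁴·A³·K⁻¹·mol.

kg⁻²·m⁻⁴·s⁴·A³·K⁻¹·mol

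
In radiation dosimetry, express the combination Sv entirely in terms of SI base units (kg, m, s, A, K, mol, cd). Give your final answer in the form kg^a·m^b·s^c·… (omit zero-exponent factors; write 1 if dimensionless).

m²·s⁻²

Sv = J/kg (equivalent dose = energy per mass),
    = m²·s⁻².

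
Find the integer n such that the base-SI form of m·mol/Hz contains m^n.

1

Hz = s⁻¹.
So Hz⁻¹ = s.
Combining: Hz⁻¹·m·mol = s · m · mol = m·s·mol.
The exponent of m is 1.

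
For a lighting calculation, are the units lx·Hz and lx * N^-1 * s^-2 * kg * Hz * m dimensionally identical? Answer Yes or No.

Left side:
  lx = lm/m² (illuminance = luminous flux per area),
      = m⁻²·cd.
  Hz = 1/s = s⁻¹ (frequency is cycles per second).
  Combining: lx·Hz = (m⁻²·cd) · s⁻¹ = m⁻²·s⁻¹·cd.
Right side:
  lx = lm/m² (illuminance = luminous flux per area),
      = m⁻²·cd.
  N = kg·m/s² = kg·m·s⁻² (force = mass × acceleration).
  So N⁻¹ = kg⁻¹·m⁻¹·s².
  Hz = 1/s = s⁻¹ (frequency is cycles per second).
  Combining: lx·N⁻¹·s⁻²·kg·Hz·m = (m⁻²·cd) · (kg⁻¹·m⁻¹·s²) · s⁻² · kg · s⁻¹ · m = m⁻²·s⁻¹·cd.
Both reduce to m⁻²·s⁻¹·cd.

Yes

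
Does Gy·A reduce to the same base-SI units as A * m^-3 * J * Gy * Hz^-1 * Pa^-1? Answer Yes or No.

Left side:
  Gy = J/kg (absorbed dose = energy per mass),
      = m²·s⁻².
  Combining: Gy·A = (m²·s⁻²) · A = m²·s⁻²·A.
Right side:
  J = N·m (work = force × distance),
      = kg·m²·s⁻².
  Gy = J/kg (absorbed dose = energy per mass),
      = m²·s⁻².
  Hz = 1/s = s⁻¹ (frequency is cycles per second).
  So Hz⁻¹ = s.
  Pa = N/m² (pressure = force per area),
      = kg·m⁻¹·s⁻².
  So Pa⁻¹ = kg⁻¹·m·s².
  Combining: A·m⁻³·J·Gy·Hz⁻¹·Pa⁻¹ = A · m⁻³ · (kg·m²·s⁻²) · (m²·s⁻²) · s · (kg⁻¹·m·s²) = m²·s⁻¹·A.
Left is m²·s⁻²·A; right is m²·s⁻¹·A — different.

No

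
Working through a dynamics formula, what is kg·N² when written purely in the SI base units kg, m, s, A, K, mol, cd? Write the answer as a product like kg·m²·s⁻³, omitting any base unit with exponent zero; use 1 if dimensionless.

kg³·m²·s⁻⁴

N = kg·m/s² = kg·m·s⁻² (force = mass × acceleration).
So N² = kg²·m²·s⁻⁴.
Combining: kg·N² = kg · (kg²·m²·s⁻⁴) = kg³·m²·s⁻⁴.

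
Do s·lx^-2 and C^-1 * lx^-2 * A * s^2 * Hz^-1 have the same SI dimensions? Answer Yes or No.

No

Left side:
  lx = lm/m² (illuminance = luminous flux per area),
      = m⁻²·cd.
  So lx⁻² = m⁴·cd⁻².
  Combining: s·lx⁻² = s · (m⁴·cd⁻²) = m⁴·s·cd⁻².
Right side:
  C = A·s = s·A (charge = current × time).
  So C⁻¹ = s⁻¹·A⁻¹.
  lx = lm/m² (illuminance = luminous flux per area),
      = m⁻²·cd.
  So lx⁻² = m⁴·cd⁻².
  Hz = 1/s = s⁻¹ (frequency is cycles per second).
  So Hz⁻¹ = s.
  Combining: C⁻¹·lx⁻²·A·s²·Hz⁻¹ = (s⁻¹·A⁻¹) · (m⁴·cd⁻²) · A · s² · s = m⁴·s²·cd⁻².
Left is m⁴·s·cd⁻²; right is m⁴·s²·cd⁻² — different.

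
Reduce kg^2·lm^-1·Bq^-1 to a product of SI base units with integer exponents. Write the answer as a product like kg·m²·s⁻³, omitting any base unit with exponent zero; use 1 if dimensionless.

kg²·s·cd⁻¹

lm = cd·sr = cd (luminous flux; sr is dimensionless).
So lm⁻¹ = cd⁻¹.
Bq = 1/s = s⁻¹ (activity is decays per second).
So Bq⁻¹ = s.
Combining: kg²·lm⁻¹·Bq⁻¹ = kg² · cd⁻¹ · s = kg²·s·cd⁻¹.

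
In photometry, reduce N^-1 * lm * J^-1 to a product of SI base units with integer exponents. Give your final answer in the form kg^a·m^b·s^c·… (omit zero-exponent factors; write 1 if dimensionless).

kg⁻²·m⁻³·s⁴·cd

N = kg·m·s⁻².
So N⁻¹ = kg⁻¹·m⁻¹·s².
lm = cd.
J = kg·m²·s⁻².
So J⁻¹ = kg⁻¹·m⁻²·s².
Combining: N⁻¹·lm·J⁻¹ = (kg⁻¹·m⁻¹·s²) · cd · (kg⁻¹·m⁻²·s²) = kg⁻²·m⁻³·s⁴·cd.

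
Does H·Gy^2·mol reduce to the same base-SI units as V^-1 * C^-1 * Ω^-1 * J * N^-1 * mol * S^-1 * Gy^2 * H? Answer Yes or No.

No

Left side:
  H = Wb/A (inductance = flux per current),
      = kg·m²·s⁻²·A⁻².
  Gy = J/kg (absorbed dose = energy per mass),
      = m²·s⁻².
  So Gy² = m⁴·s⁻⁴.
  Combining: H·Gy²·mol = (kg·m²·s⁻²·A⁻²) · (m⁴·s⁻⁴) · mol = kg·m⁶·s⁻⁶·A⁻²·mol.
Right side:
  V = W/A (potential = power per current),
      = kg·m²·s⁻³·A⁻¹.
  So V⁻¹ = kg⁻¹·m⁻²·s³·A.
  C = A·s = s·A (charge = current × time).
  So C⁻¹ = s⁻¹·A⁻¹.
  Ω = V/A (resistance = voltage per current),
      = kg·m²·s⁻³·A⁻².
  So Ω⁻¹ = kg⁻¹·m⁻²·s³·A².
  J = N·m (work = force × distance),
      = kg·m²·s⁻².
  N = kg·m/s² = kg·m·s⁻² (force = mass × acceleration).
  So N⁻¹ = kg⁻¹·m⁻¹·s².
  S = 1/Ω (conductance is reciprocal resistance),
      = kg⁻¹·m⁻²·s³·A².
  So S⁻¹ = kg·m²·s⁻³·A⁻².
  Gy = J/kg (absorbed dose = energy per mass),
      = m²·s⁻².
  So Gy² = m⁴·s⁻⁴.
  H = Wb/A (inductance = flux per current),
      = kg·m²·s⁻²·A⁻².
  Combining: V⁻¹·C⁻¹·Ω⁻¹·J·N⁻¹·mol·S⁻¹·Gy²·H = (kg⁻¹·m⁻²·s³·A) · (s⁻¹·A⁻¹) · (kg⁻¹·m⁻²·s³·A²) · (kg·m²·s⁻²) · (kg⁻¹·m⁻¹·s²) · mol · (kg·m²·s⁻³·A⁻²) · (m⁴·s⁻⁴) · (kg·m²·s⁻²·A⁻²) = m⁵·s⁻⁴·A⁻²·mol.
Left is kg·m⁶·s⁻⁶·A⁻²·mol; right is m⁵·s⁻⁴·A⁻²·mol — different.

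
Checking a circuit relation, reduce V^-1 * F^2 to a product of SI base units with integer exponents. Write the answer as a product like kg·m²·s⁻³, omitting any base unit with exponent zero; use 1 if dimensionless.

kg⁻³·m⁻⁶·s¹¹·A⁵

V = W/A (potential = power per current),
    = kg·m²·s⁻³·A⁻¹.
So V⁻¹ = kg⁻¹·m⁻²·s³·A.
F = C/V (capacitance = charge per voltage),
    = A·s/(kg·m²·s⁻³·A⁻¹) (substituting C and V),
    = kg⁻¹·m⁻²·s⁴·A².
So F² = kg⁻²·m⁻⁴·s⁸·A⁴.
Combining: V⁻¹·F² = (kg⁻¹·m⁻²·s³·A) · (kg⁻²·m⁻⁴·s⁸·A⁴) = kg⁻³·m⁻⁶·s¹¹·A⁵.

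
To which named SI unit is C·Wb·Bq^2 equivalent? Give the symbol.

C = A·s = s·A (charge = current × time).
Wb = V·s (flux: a volt is a weber per second),
    = kg·m²·s⁻²·A⁻¹.
Bq = 1/s = s⁻¹ (activity is decays per second).
So Bq² = s⁻².
Combining: C·Wb·Bq² = (s·A) · (kg·m²·s⁻²·A⁻¹) · s⁻² = kg·m²·s⁻³.
kg·m²·s⁻³ is the base-SI form of the watt.

W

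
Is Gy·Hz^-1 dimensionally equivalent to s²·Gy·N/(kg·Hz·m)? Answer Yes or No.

Yes

Left side:
  Gy = J/kg (absorbed dose = energy per mass),
      = m²·s⁻².
  Hz = 1/s = s⁻¹ (frequency is cycles per second).
  So Hz⁻¹ = s.
  Combining: Gy·Hz⁻¹ = (m²·s⁻²) · s = m²·s⁻¹.
Right side:
  Hz = 1/s = s⁻¹ (frequency is cycles per second).
  So Hz⁻¹ = s.
  Gy = J/kg (absorbed dose = energy per mass),
      = m²·s⁻².
  N = kg·m/s² = kg·m·s⁻² (force = mass × acceleration).
  Combining: kg⁻¹·s²·Hz⁻¹·m⁻¹·Gy·N = kg⁻¹ · s² · s · m⁻¹ · (m²·s⁻²) · (kg·m·s⁻²) = m²·s⁻¹.
Both reduce to m²·s⁻¹.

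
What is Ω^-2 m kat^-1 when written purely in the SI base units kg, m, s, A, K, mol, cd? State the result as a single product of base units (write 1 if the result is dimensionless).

kg⁻²·m⁻³·s⁷·A⁴·mol⁻¹

Ω = V/A (resistance = voltage per current),
    = kg·m²·s⁻³·A⁻².
So Ω⁻² = kg⁻²·m⁻⁴·s⁶·A⁴.
kat = mol/s = s⁻¹·mol (catalytic activity).
So kat⁻¹ = s·mol⁻¹.
Combining: Ω⁻²·m·kat⁻¹ = (kg⁻²·m⁻⁴·s⁶·A⁴) · m · (s·mol⁻¹) = kg⁻²·m⁻³·s⁷·A⁴·mol⁻¹.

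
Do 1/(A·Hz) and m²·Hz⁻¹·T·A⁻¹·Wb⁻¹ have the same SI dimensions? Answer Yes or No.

Left side:
  Hz = s⁻¹.
  So Hz⁻¹ = s.
  Combining: A⁻¹·Hz⁻¹ = A⁻¹ · s = s·A⁻¹.
Right side:
  Hz = 1/s = s⁻¹ (frequency is cycles per second).
  So Hz⁻¹ = s.
  T = Wb/m² (flux density = flux per area),
      = kg·s⁻²·A⁻¹.
  Wb = V·s (flux: a volt is a weber per second),
      = kg·m²·s⁻²·A⁻¹.
  So Wb⁻¹ = kg⁻¹·m⁻²·s²·A.
  Combining: m²·Hz⁻¹·T·A⁻¹·Wb⁻¹ = m² · s · (kg·s⁻²·A⁻¹) · A⁻¹ · (kg⁻¹·m⁻²·s²·A) = s·A⁻¹.
Both reduce to s·A⁻¹.

Yes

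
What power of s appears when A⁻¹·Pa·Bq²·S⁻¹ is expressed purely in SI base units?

Pa = N/m² (pressure = force per area),
    = kg·m⁻¹·s⁻².
Bq = 1/s = s⁻¹ (activity is decays per second).
So Bq² = s⁻².
S = 1/Ω (conductance is reciprocal resistance),
    = kg⁻¹·m⁻²·s³·A².
So S⁻¹ = kg·m²·s⁻³·A⁻².
Combining: A⁻¹·Pa·Bq²·S⁻¹ = A⁻¹ · (kg·m⁻¹·s⁻²) · s⁻² · (kg·m²·s⁻³·A⁻²) = kg²·m·s⁻⁷·A⁻³.
The exponent of s is -7.

-7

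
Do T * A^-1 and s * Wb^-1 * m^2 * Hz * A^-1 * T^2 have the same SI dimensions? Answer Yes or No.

Yes

Left side:
  T = kg·s⁻²·A⁻¹.
  Combining: T·A⁻¹ = (kg·s⁻²·A⁻¹) · A⁻¹ = kg·s⁻²·A⁻².
Right side:
  Wb = V·s (flux: a volt is a weber per second),
      = kg·m²·s⁻²·A⁻¹.
  So Wb⁻¹ = kg⁻¹·m⁻²·s²·A.
  Hz = 1/s = s⁻¹ (frequency is cycles per second).
  T = Wb/m² (flux density = flux per area),
      = kg·s⁻²·A⁻¹.
  So T² = kg²·s⁻⁴·A⁻².
  Combining: s·Wb⁻¹·m²·Hz·A⁻¹·T² = s · (kg⁻¹·m⁻²·s²·A) · m² · s⁻¹ · A⁻¹ · (kg²·s⁻⁴·A⁻²) = kg·s⁻²·A⁻².
Both reduce to kg·s⁻²·A⁻².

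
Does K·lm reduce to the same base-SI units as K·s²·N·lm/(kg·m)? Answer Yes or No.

Left side:
  lm = cd·sr = cd (luminous flux; sr is dimensionless).
  Combining: K·lm = K · cd = K·cd.
Right side:
  N = kg·m/s² = kg·m·s⁻² (force = mass × acceleration).
  lm = cd·sr = cd (luminous flux; sr is dimensionless).
  Combining: K·kg⁻¹·s²·N·lm·m⁻¹ = K · kg⁻¹ · s² · (kg·m·s⁻²) · cd · m⁻¹ = K·cd.
Both reduce to K·cd.

Yes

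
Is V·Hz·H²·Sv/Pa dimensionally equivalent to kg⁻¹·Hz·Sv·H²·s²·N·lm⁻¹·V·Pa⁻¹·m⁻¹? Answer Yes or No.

No

Left side:
  V = W/A (potential = power per current),
      = kg·m²·s⁻³·A⁻¹.
  Pa = N/m² (pressure = force per area),
      = kg·m⁻¹·s⁻².
  So Pa⁻¹ = kg⁻¹·m·s².
  Hz = 1/s = s⁻¹ (frequency is cycles per second).
  H = Wb/A (inductance = flux per current),
      = kg·m²·s⁻²·A⁻².
  So H² = kg²·m⁴·s⁻⁴·A⁻⁴.
  Sv = J/kg (equivalent dose = energy per mass),
      = m²·s⁻².
  Combining: V·Pa⁻¹·Hz·H²·Sv = (kg·m²·s⁻³·A⁻¹) · (kg⁻¹·m·s²) · s⁻¹ · (kg²·m⁴·s⁻⁴·A⁻⁴) · (m²·s⁻²) = kg²·m⁹·s⁻⁸·A⁻⁵.
Right side:
  Hz = 1/s = s⁻¹ (frequency is cycles per second).
  Sv = J/kg (equivalent dose = energy per mass),
      = m²·s⁻².
  H = Wb/A (inductance = flux per current),
      = kg·m²·s⁻²·A⁻².
  So H² = kg²·m⁴·s⁻⁴·A⁻⁴.
  N = kg·m/s² = kg·m·s⁻² (force = mass × acceleration).
  lm = cd·sr = cd (luminous flux; sr is dimensionless).
  So lm⁻¹ = cd⁻¹.
  V = W/A (potential = power per current),
      = kg·m²·s⁻³·A⁻¹.
  Pa = N/m² (pressure = force per area),
      = kg·m⁻¹·s⁻².
  So Pa⁻¹ = kg⁻¹·m·s².
  Combining: kg⁻¹·Hz·Sv·H²·s²·N·lm⁻¹·V·Pa⁻¹·m⁻¹ = kg⁻¹ · s⁻¹ · (m²·s⁻²) · (kg²·m⁴·s⁻⁴·A⁻⁴) · s² · (kg·m·s⁻²) · cd⁻¹ · (kg·m²·s⁻³·A⁻¹) · (kg⁻¹·m·s²) · m⁻¹ = kg²·m⁹·s⁻⁸·A⁻⁵·cd⁻¹.
Left is kg²·m⁹·s⁻⁸·A⁻⁵; right is kg²·m⁹·s⁻⁸·A⁻⁵·cd⁻¹ — different.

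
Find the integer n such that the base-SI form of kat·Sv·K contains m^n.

2

kat = mol/s = s⁻¹·mol (catalytic activity).
Sv = J/kg (equivalent dose = energy per mass),
    = m²·s⁻².
Combining: kat·Sv·K = (s⁻¹·mol) · (m²·s⁻²) · K = m²·s⁻³·K·mol.
The exponent of m is 2.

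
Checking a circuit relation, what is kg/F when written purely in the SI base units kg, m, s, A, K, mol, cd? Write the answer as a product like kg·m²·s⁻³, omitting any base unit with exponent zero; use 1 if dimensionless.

kg²·m²·s⁻⁴·A⁻²

F = kg⁻¹·m⁻²·s⁴·A².
So F⁻¹ = kg·m²·s⁻⁴·A⁻².
Combining: kg·F⁻¹ = kg · (kg·m²·s⁻⁴·A⁻²) = kg²·m²·s⁻⁴·A⁻².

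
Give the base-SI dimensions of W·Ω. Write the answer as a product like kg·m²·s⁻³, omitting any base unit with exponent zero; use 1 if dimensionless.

kg²·m⁴·s⁻⁶·A⁻²

W = J/s (power = energy per time),
    = kg·m²·s⁻³.
Ω = V/A (resistance = voltage per current),
    = kg·m²·s⁻³·A⁻².
Combining: W·Ω = (kg·m²·s⁻³) · (kg·m²·s⁻³·A⁻²) = kg²·m⁴·s⁻⁶·A⁻².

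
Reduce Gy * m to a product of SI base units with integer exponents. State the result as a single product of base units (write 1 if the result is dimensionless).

Gy = m²·s⁻².
Combining: Gy·m = (m²·s⁻²) · m = m³·s⁻².

m³·s⁻²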